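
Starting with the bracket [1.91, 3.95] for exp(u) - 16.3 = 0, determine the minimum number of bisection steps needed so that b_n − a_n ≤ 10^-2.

Initial width b − a = 3.95 − 1.91 = 2.040000.
After n steps the width is (b−a)/2^n; need (b−a)/2^n ≤ 10^-2.
So n ≥ log₂(2.040000/10^-2) = log₂(204.0000) ≈ 7.6724.
Hence n = 8.

8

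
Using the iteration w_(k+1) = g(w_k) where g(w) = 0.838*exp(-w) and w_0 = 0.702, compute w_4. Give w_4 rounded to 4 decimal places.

w_1 = g(0.702000) = 0.415307
w_2 = g(0.415307) = 0.553195
w_3 = g(0.553195) = 0.481942
w_4 = g(0.481942) = 0.517535

0.5175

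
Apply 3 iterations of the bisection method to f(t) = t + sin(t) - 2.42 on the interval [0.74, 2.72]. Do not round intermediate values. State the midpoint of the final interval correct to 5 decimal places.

f(0.740000) = -1.005712, f(2.720000) = 0.709214 (opposite signs)
step 1: m = 1.730000, f(m) = 0.297354 > 0 → root in [0.740000, 1.730000]
step 2: m = 1.235000, f(m) = -0.240852 < 0 → root in [1.235000, 1.730000]
step 3: m = 1.482500, f(m) = 0.058604 > 0 → root in [1.235000, 1.482500]
Midpoint of [1.235000, 1.482500] = 1.358750

1.35875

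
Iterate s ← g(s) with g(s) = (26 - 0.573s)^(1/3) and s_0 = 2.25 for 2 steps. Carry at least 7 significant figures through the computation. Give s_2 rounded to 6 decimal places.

s_1 = g(2.250000) = 2.912697
s_2 = g(2.912697) = 2.897700

2.897700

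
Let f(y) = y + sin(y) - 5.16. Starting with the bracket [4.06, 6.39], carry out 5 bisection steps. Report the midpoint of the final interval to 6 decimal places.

5.698281

f(4.060000) = -1.894636, f(6.390000) = 1.336612 (opposite signs)
step 1: m = 5.225000, f(m) = -0.806467 < 0 → root in [5.225000, 6.390000]
step 2: m = 5.807500, f(m) = 0.189552 > 0 → root in [5.225000, 5.807500]
step 3: m = 5.516250, f(m) = -0.337682 < 0 → root in [5.516250, 5.807500]
step 4: m = 5.661875, f(m) = -0.080226 < 0 → root in [5.661875, 5.807500]
step 5: m = 5.734687, f(m) = 0.053282 > 0 → root in [5.661875, 5.734687]
Midpoint of [5.661875, 5.734687] = 5.698281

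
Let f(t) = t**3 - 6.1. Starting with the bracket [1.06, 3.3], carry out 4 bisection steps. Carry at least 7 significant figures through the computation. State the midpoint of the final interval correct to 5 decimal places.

1.83000

f(1.060000) = -4.908984, f(3.300000) = 29.837000 (opposite signs)
step 1: m = 2.180000, f(m) = 4.260232 > 0 → root in [1.060000, 2.180000]
step 2: m = 1.620000, f(m) = -1.848472 < 0 → root in [1.620000, 2.180000]
step 3: m = 1.900000, f(m) = 0.759000 > 0 → root in [1.620000, 1.900000]
step 4: m = 1.760000, f(m) = -0.648224 < 0 → root in [1.760000, 1.900000]
Midpoint of [1.760000, 1.900000] = 1.830000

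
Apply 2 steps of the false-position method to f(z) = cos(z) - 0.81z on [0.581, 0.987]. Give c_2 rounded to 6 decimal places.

0.831386

f(0.581000) = 0.365304, f(0.987000) = -0.248275
step 1: c = 0.822719, f(c) = 0.013829 > 0 → new bracket [0.822719, 0.987000]
step 2: c = 0.831386, f(c) = 0.000429 > 0 → new bracket [0.831386, 0.987000]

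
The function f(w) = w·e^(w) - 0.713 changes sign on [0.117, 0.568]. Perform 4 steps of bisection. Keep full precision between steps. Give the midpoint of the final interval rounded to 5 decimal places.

f(0.117000) = -0.581478, f(0.568000) = 0.289369 (opposite signs)
step 1: m = 0.342500, f(m) = -0.230601 < 0 → root in [0.342500, 0.568000]
step 2: m = 0.455250, f(m) = 0.004732 > 0 → root in [0.342500, 0.455250]
step 3: m = 0.398875, f(m) = -0.118617 < 0 → root in [0.398875, 0.455250]
step 4: m = 0.427062, f(m) = -0.058421 < 0 → root in [0.427062, 0.455250]
Midpoint of [0.427062, 0.455250] = 0.441156

0.44116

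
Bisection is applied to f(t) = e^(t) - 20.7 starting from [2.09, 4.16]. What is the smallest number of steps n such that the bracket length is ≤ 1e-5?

18

Initial width b − a = 4.16 − 2.09 = 2.070000.
After n steps the width is (b−a)/2^n; need (b−a)/2^n ≤ 1e-5.
So n ≥ log₂(2.070000/1e-5) = log₂(207000.0000) ≈ 17.6593.
Hence n = 18.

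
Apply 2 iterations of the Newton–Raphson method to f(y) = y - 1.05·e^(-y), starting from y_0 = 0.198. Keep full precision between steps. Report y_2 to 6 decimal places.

f'(y) = 1 + 1.05·e^(-y)
y_0 = 0.198000: f = -0.663388, f' = 1.861388 → y_1 = 0.198000 - (-0.663388)/(1.861388) = 0.554394
y_1 = 0.554394: f = -0.048747, f' = 1.603141 → y_2 = 0.554394 - (-0.048747)/(1.603141) = 0.584801

0.584801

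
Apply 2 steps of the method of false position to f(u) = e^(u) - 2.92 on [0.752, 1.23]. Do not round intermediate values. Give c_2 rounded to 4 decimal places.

False-position update: c = (a·f(b) − b·f(a))/(f(b) − f(a)); replace the endpoint whose sign matches f(c).
f(0.752000) = -0.798762, f(1.230000) = 0.501230
step 1: c = 1.045701, f(c) = -0.074609 < 0 → new bracket [1.045701, 1.230000]
step 2: c = 1.069579, f(c) = -0.005846 < 0 → new bracket [1.069579, 1.230000]

1.0696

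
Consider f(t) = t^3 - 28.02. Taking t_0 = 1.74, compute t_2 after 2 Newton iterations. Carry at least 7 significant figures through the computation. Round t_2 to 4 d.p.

3.3483

f'(t) = 3t^2
t_0 = 1.740000: f = -22.751976, f' = 9.082800 → t_1 = 1.740000 - (-22.751976)/(9.082800) = 4.244952
t_1 = 4.244952: f = 48.472399, f' = 54.058847 → t_2 = 4.244952 - (48.472399)/(54.058847) = 3.348292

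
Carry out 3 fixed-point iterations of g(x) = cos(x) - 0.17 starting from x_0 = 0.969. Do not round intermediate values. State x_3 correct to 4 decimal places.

0.5599

x_1 = g(0.969000) = 0.396124
x_2 = g(0.396124) = 0.752563
x_3 = g(0.752563) = 0.559939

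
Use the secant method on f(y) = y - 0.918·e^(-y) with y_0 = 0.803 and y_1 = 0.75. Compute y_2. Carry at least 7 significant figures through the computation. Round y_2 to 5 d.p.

0.52757

f(y_0) = 0.391752, f(y_1) = 0.316368
y_2 = 0.750000 - (0.316368)·(0.750000 - 0.803000)/(0.316368 - (0.391752)) = 0.527573; f(y_2) = -0.014080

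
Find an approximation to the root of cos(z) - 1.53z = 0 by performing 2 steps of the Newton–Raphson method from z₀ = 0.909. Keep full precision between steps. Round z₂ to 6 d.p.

f'(z) = -sin(z) - 1.53
z_0 = 0.909000: f = -0.776235, f' = -2.318890 → z_1 = 0.909000 - (-0.776235)/(-2.318890) = 0.574256
z_1 = 0.574256: f = -0.039014, f' = -2.073210 → z_2 = 0.574256 - (-0.039014)/(-2.073210) = 0.555437

0.555437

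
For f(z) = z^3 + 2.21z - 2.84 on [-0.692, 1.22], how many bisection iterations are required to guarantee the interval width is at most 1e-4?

Initial width b − a = 1.22 − -0.692 = 1.912000.
After n steps the width is (b−a)/2^n; need (b−a)/2^n ≤ 1e-4.
So n ≥ log₂(1.912000/1e-4) = log₂(19120.0000) ≈ 14.2228.
Hence n = 15.

15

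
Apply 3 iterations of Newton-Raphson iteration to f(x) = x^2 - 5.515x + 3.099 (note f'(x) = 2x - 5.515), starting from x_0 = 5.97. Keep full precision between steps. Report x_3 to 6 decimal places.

x_0 = 5.970000: f = 5.815350, f' = 6.425000 → x_1 = 5.970000 - (5.815350)/(6.425000) = 5.064887
x_1 = 5.064887: f = 0.819229, f' = 4.614774 → x_2 = 5.064887 - (0.819229)/(4.614774) = 4.887364
x_2 = 4.887364: f = 0.031514, f' = 4.259728 → x_3 = 4.887364 - (0.031514)/(4.259728) = 4.879966

4.879966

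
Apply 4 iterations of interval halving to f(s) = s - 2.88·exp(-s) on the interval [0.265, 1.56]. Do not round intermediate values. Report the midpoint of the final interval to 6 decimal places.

1.033906

f(0.265000) = -1.944553, f(1.560000) = 0.954808 (opposite signs)
step 1: m = 0.912500, f(m) = -0.243875 < 0 → root in [0.912500, 1.560000]
step 2: m = 1.236250, f(m) = 0.399692 > 0 → root in [0.912500, 1.236250]
step 3: m = 1.074375, f(m) = 0.090823 > 0 → root in [0.912500, 1.074375]
step 4: m = 0.993438, f(m) = -0.073031 < 0 → root in [0.993438, 1.074375]
Midpoint of [0.993438, 1.074375] = 1.033906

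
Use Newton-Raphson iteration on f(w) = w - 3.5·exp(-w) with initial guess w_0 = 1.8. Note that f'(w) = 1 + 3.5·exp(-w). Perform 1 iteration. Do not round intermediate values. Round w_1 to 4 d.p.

1.0262

Newton update: w ← w − f(w)/f'(w).
w_0 = 1.800000: f = 1.221454, f' = 1.578546 → w_1 = 1.800000 - (1.221454)/(1.578546) = 1.026216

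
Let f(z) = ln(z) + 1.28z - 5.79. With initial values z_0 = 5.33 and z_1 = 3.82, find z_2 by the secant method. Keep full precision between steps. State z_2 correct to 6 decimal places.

Secant update: z_(k+1) = z_k − f(z_k)·(z_k − z_(k-1))/(f(z_k) − f(z_(k-1))).
f(z_0) = 2.705751, f(z_1) = 0.439850
z_2 = 3.820000 - (0.439850)·(3.820000 - 5.330000)/(0.439850 - (2.705751)) = 3.526883; f(z_2) = -0.015175

3.526883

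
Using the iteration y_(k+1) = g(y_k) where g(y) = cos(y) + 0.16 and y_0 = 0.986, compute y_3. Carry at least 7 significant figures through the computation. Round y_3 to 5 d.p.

0.76817

y_1 = g(0.986000) = 0.712030
y_2 = g(0.712030) = 0.917037
y_3 = g(0.917037) = 0.768175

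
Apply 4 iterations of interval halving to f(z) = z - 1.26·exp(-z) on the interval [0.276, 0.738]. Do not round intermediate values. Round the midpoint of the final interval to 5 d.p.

0.66581

f(0.276000) = -0.680104, f(0.738000) = 0.135633 (opposite signs)
step 1: m = 0.507000, f(m) = -0.251898 < 0 → root in [0.507000, 0.738000]
step 2: m = 0.622500, f(m) = -0.053618 < 0 → root in [0.622500, 0.738000]
step 3: m = 0.680250, f(m) = 0.042072 > 0 → root in [0.622500, 0.680250]
step 4: m = 0.651375, f(m) = -0.005499 < 0 → root in [0.651375, 0.680250]
Midpoint of [0.651375, 0.680250] = 0.665813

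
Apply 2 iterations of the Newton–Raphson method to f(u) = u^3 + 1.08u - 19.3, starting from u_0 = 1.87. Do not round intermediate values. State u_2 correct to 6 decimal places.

2.569003

Newton update: u ← u − f(u)/f'(u).
f'(u) = 3u^2 + 1.08
u_0 = 1.870000: f = -10.741197, f' = 11.570700 → u_1 = 1.870000 - (-10.741197)/(11.570700) = 2.798310
u_1 = 2.798310: f = 5.634451, f' = 24.571617 → u_2 = 2.798310 - (5.634451)/(24.571617) = 2.569003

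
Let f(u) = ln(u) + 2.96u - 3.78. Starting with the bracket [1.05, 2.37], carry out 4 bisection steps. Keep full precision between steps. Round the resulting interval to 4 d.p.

f(1.050000) = -0.623210, f(2.370000) = 4.098090 (opposite signs)
step 1: m = 1.710000, f(m) = 1.818093 > 0 → root in [1.050000, 1.710000]
step 2: m = 1.380000, f(m) = 0.626883 > 0 → root in [1.050000, 1.380000]
step 3: m = 1.215000, f(m) = 0.011144 > 0 → root in [1.050000, 1.215000]
step 4: m = 1.132500, f(m) = -0.303372 < 0 → root in [1.132500, 1.215000]

[1.1325, 1.2150]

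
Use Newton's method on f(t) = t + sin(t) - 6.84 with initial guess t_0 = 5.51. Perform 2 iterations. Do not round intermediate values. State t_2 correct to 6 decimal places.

f'(t) = 1 + cos(t)
t_0 = 5.510000: f = -2.028418, f' = 1.715690 → t_1 = 5.510000 - (-2.028418)/(1.715690) = 6.692276
t_1 = 6.692276: f = 0.250051, f' = 1.917483 → t_2 = 6.692276 - (0.250051)/(1.917483) = 6.561870

6.561870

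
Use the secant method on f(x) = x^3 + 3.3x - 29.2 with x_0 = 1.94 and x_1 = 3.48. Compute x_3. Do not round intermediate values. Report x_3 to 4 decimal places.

2.6838

f(x_0) = -15.496616, f(x_1) = 24.428192
x_2 = 3.480000 - (24.428192)·(3.480000 - 1.940000)/(24.428192 - (-15.496616)) = 2.537743; f(x_2) = -4.482021
x_3 = 2.537743 - (-4.482021)·(2.537743 - 3.480000)/(-4.482021 - (24.428192)) = 2.683824; f(x_3) = -1.012042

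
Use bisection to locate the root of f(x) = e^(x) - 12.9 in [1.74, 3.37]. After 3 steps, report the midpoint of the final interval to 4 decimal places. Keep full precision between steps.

f(1.740000) = -7.202657, f(3.370000) = 16.178527 (opposite signs)
step 1: m = 2.555000, f(m) = -0.028700 < 0 → root in [2.555000, 3.370000]
step 2: m = 2.962500, f(m) = 6.446277 > 0 → root in [2.555000, 2.962500]
step 3: m = 2.758750, f(m) = 2.880105 > 0 → root in [2.555000, 2.758750]
Midpoint of [2.555000, 2.758750] = 2.656875

2.6569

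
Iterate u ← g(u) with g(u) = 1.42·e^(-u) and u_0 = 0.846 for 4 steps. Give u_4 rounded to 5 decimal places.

u_1 = g(0.846000) = 0.609362
u_2 = g(0.609362) = 0.772051
u_3 = g(0.772051) = 0.656132
u_4 = g(0.656132) = 0.736774

0.73677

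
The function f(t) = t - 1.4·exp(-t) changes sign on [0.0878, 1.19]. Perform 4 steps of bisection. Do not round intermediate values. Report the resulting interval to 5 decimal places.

[0.63890, 0.70779]

f(0.087800) = -1.194522, f(1.190000) = 0.764090 (opposite signs)
step 1: m = 0.638900, f(m) = -0.100122 < 0 → root in [0.638900, 1.190000]
step 2: m = 0.914450, f(m) = 0.353418 > 0 → root in [0.638900, 0.914450]
step 3: m = 0.776675, f(m) = 0.132769 > 0 → root in [0.638900, 0.776675]
step 4: m = 0.707788, f(m) = 0.017961 > 0 → root in [0.638900, 0.707788]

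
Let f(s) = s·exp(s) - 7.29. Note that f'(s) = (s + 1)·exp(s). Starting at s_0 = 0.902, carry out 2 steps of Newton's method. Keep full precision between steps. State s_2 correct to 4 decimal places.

1.6546

s_0 = 0.902000: f = -5.066996, f' = 4.687531 → s_1 = 0.902000 - (-5.066996)/(4.687531) = 1.982952
s_1 = 1.982952: f = 7.114474, f' = 21.668630 → s_2 = 1.982952 - (7.114474)/(21.668630) = 1.654622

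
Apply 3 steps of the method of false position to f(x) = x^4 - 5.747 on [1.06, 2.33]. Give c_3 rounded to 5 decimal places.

False-position update: c = (a·f(b) − b·f(a))/(f(b) − f(a)); replace the endpoint whose sign matches f(c).
f(1.060000) = -4.484523, f(2.330000) = 23.725955
step 1: c = 1.261888, f(c) = -3.211389 < 0 → new bracket [1.261888, 2.330000]
step 2: c = 1.389225, f(c) = -2.022311 < 0 → new bracket [1.389225, 2.330000]
step 3: c = 1.463115, f(c) = -1.164383 < 0 → new bracket [1.463115, 2.330000]

1.46311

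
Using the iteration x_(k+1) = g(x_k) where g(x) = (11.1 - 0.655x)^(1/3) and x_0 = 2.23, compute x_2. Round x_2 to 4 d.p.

x_1 = g(2.230000) = 2.128217
x_2 = g(2.128217) = 2.133112

2.1331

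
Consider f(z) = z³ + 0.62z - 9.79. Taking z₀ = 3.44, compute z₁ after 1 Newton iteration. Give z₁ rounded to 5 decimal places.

Newton update: z ← z − f(z)/f'(z).
f'(z) = 3z² + 0.62
z_0 = 3.440000: f = 33.050384, f' = 36.120800 → z_1 = 3.440000 - (33.050384)/(36.120800) = 2.525004

2.52500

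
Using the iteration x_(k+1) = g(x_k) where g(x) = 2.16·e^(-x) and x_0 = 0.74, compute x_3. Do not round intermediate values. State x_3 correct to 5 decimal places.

x_1 = g(0.740000) = 1.030566
x_2 = g(1.030566) = 0.770699
x_3 = g(0.770699) = 0.999410

0.99941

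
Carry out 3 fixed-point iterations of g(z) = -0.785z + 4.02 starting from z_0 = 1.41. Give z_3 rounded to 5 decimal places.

z_1 = g(1.410000) = 2.913150
z_2 = g(2.913150) = 1.733177
z_3 = g(1.733177) = 2.659456

2.65946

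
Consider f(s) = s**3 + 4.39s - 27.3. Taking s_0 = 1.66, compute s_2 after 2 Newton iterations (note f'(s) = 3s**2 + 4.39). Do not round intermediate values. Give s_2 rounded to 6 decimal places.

2.564614

s_0 = 1.660000: f = -15.438304, f' = 12.656800 → s_1 = 1.660000 - (-15.438304)/(12.656800) = 2.879764
s_1 = 2.879764: f = 9.224152, f' = 29.269115 → s_2 = 2.879764 - (9.224152)/(29.269115) = 2.564614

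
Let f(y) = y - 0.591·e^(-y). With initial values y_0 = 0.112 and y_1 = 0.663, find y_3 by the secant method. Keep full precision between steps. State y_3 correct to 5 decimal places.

0.39686

f(y_0) = -0.416380, f(y_1) = 0.358456
y_2 = 0.663000 - (0.358456)·(0.663000 - 0.112000)/(0.358456 - (-0.416380)) = 0.408096; f(y_2) = 0.015131
y_3 = 0.408096 - (0.015131)·(0.408096 - 0.663000)/(0.015131 - (0.358456)) = 0.396862; f(y_3) = -0.000543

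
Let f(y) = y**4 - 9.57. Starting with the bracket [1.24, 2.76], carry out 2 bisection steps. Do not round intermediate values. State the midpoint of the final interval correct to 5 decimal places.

f(1.240000) = -7.205786, f(2.760000) = 48.457830 (opposite signs)
step 1: m = 2.000000, f(m) = 6.430000 > 0 → root in [1.240000, 2.000000]
step 2: m = 1.620000, f(m) = -2.682525 < 0 → root in [1.620000, 2.000000]
Midpoint of [1.620000, 2.000000] = 1.810000

1.81000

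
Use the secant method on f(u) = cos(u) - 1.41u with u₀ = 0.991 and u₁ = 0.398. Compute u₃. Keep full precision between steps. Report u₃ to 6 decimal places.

0.590165

Secant update: u_(k+1) = u_k − f(u_k)·(u_k − u_(k-1))/(f(u_k) − f(u_(k-1))).
f(u_0) = -0.849456, f(u_1) = 0.360658
u_2 = 0.398000 - (0.360658)·(0.398000 - 0.991000)/(0.360658 - (-0.849456)) = 0.574736; f(u_2) = 0.028959
u_3 = 0.574736 - (0.028959)·(0.574736 - 0.398000)/(0.028959 - (0.360658)) = 0.590165; f(u_3) = -0.001285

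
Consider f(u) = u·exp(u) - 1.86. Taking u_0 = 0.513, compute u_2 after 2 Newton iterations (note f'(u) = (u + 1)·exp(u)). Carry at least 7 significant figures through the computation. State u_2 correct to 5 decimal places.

0.82554

u_0 = 0.513000: f = -1.003139, f' = 2.527156 → u_1 = 0.513000 - (-1.003139)/(2.527156) = 0.909944
u_1 = 0.909944: f = 0.400467, f' = 4.744650 → u_2 = 0.909944 - (0.400467)/(4.744650) = 0.825540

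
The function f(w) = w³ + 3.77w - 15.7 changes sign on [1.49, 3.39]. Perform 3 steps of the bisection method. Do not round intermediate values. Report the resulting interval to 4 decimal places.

f(1.490000) = -6.774751, f(3.390000) = 36.038519 (opposite signs)
step 1: m = 2.440000, f(m) = 8.025584 > 0 → root in [1.490000, 2.440000]
step 2: m = 1.965000, f(m) = -0.704643 < 0 → root in [1.965000, 2.440000]
step 3: m = 2.202500, f(m) = 3.287766 > 0 → root in [1.965000, 2.202500]

[1.9650, 2.2025]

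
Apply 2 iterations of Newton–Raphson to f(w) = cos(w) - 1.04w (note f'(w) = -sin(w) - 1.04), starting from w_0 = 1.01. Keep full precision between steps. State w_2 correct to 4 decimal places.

0.7218

w_0 = 1.010000: f = -0.518539, f' = -1.886832 → w_1 = 1.010000 - (-0.518539)/(-1.886832) = 0.735180
w_1 = 0.735180: f = -0.022877, f' = -1.710721 → w_2 = 0.735180 - (-0.022877)/(-1.710721) = 0.721807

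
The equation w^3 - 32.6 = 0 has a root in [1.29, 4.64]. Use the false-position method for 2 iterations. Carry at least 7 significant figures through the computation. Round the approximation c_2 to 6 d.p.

f(1.290000) = -30.453311, f(4.640000) = 67.297344
step 1: c = 2.333661, f(c) = -19.890936 < 0 → new bracket [2.333661, 4.640000]
step 2: c = 2.859824, f(c) = -9.210655 < 0 → new bracket [2.859824, 4.640000]

2.859824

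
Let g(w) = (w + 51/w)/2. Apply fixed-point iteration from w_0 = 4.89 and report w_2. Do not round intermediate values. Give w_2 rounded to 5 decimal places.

w_1 = g(4.890000) = 7.659724
w_2 = g(7.659724) = 7.158964

7.15896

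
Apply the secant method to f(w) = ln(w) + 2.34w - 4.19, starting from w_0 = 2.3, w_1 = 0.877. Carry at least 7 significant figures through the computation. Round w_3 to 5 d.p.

f(w_0) = 2.024909, f(w_1) = -2.269068
w_2 = 0.877000 - (-2.269068)·(0.877000 - 2.300000)/(-2.269068 - (2.024909)) = 1.628956; f(w_2) = 0.109698
w_3 = 1.628956 - (0.109698)·(1.628956 - 0.877000)/(0.109698 - (-2.269068)) = 1.594280; f(w_3) = 0.007037

1.59428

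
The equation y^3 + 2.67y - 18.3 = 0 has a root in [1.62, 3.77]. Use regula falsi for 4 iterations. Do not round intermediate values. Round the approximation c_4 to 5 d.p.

2.27909

f(1.620000) = -9.723072, f(3.770000) = 45.348533
step 1: c = 1.999590, f(c) = -4.966021 < 0 → new bracket [1.999590, 3.770000]
step 2: c = 2.174328, f(c) = -2.214967 < 0 → new bracket [2.174328, 3.770000]
step 3: c = 2.248636, f(c) = -0.926213 < 0 → new bracket [2.248636, 3.770000]
step 4: c = 2.279087, f(c) = -0.376714 < 0 → new bracket [2.279087, 3.770000]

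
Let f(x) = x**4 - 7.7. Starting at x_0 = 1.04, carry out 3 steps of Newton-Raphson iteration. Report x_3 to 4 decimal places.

f'(x) = 4x**3
x_0 = 1.040000: f = -6.530141, f' = 4.499456 → x_1 = 1.040000 - (-6.530141)/(4.499456) = 2.491318
x_1 = 2.491318: f = 30.822695, f' = 61.851108 → x_2 = 2.491318 - (30.822695)/(61.851108) = 1.992981
x_2 = 1.992981: f = 8.076572, f' = 31.664269 → x_3 = 1.992981 - (8.076572)/(31.664269) = 1.737912

1.7379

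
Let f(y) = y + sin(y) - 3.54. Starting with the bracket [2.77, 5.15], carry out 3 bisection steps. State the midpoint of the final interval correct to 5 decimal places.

f(2.770000) = -0.406900, f(5.150000) = 0.704233 (opposite signs)
step 1: m = 3.960000, f(m) = -0.310058 < 0 → root in [3.960000, 5.150000]
step 2: m = 4.555000, f(m) = 0.027360 > 0 → root in [3.960000, 4.555000]
step 3: m = 4.257500, f(m) = -0.180810 < 0 → root in [4.257500, 4.555000]
Midpoint of [4.257500, 4.555000] = 4.406250

4.40625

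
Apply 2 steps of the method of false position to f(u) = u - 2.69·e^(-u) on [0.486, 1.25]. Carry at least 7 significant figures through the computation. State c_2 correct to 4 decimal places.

0.9991

f(0.486000) = -1.168570, f(1.250000) = 0.479302
step 1: c = 1.027782, f(c) = 0.065301 > 0 → new bracket [0.486000, 1.027782]
step 2: c = 0.999109, f(c) = 0.008631 > 0 → new bracket [0.486000, 0.999109]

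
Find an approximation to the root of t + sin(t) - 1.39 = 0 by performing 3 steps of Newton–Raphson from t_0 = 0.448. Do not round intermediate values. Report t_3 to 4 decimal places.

0.7261

f'(t) = 1 + cos(t)
t_0 = 0.448000: f = -0.508836, f' = 1.901315 → t_1 = 0.448000 - (-0.508836)/(1.901315) = 0.715623
t_1 = 0.715623: f = -0.018289, f' = 1.754684 → t_2 = 0.715623 - (-0.018289)/(1.754684) = 0.726046
t_2 = 0.726046: f = -0.000036, f' = 1.747805 → t_3 = 0.726046 - (-0.000036)/(1.747805) = 0.726067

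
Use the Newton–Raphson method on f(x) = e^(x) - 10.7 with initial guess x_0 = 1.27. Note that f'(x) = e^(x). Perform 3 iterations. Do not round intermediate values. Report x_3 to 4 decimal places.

2.4135

Newton update: x ← x − f(x)/f'(x).
x_0 = 1.270000: f = -7.139147, f' = 3.560853 → x_1 = 1.270000 - (-7.139147)/(3.560853) = 3.274898
x_1 = 3.274898: f = 15.740538, f' = 26.440538 → x_2 = 3.274898 - (15.740538)/(26.440538) = 2.679580
x_2 = 2.679580: f = 3.878969, f' = 14.578969 → x_3 = 2.679580 - (3.878969)/(14.578969) = 2.413514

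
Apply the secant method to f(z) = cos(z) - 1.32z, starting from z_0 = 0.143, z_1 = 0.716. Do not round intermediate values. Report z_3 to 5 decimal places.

0.61738

Secant update: z_(k+1) = z_k − f(z_k)·(z_k − z_(k-1))/(f(z_k) − f(z_(k-1))).
f(z_0) = 0.801033, f(z_1) = -0.190683
z_2 = 0.716000 - (-0.190683)·(0.716000 - 0.143000)/(-0.190683 - (0.801033)) = 0.605826; f(z_2) = 0.022342
z_3 = 0.605826 - (0.022342)·(0.605826 - 0.716000)/(0.022342 - (-0.190683)) = 0.617381; f(z_3) = 0.000455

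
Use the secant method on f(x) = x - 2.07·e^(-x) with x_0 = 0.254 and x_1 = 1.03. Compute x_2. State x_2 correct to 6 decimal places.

f(x_0) = -1.351682, f(x_1) = 0.290996
x_2 = 1.030000 - (0.290996)·(1.030000 - 0.254000)/(0.290996 - (-1.351682)) = 0.892534; f(x_2) = 0.044628

0.892534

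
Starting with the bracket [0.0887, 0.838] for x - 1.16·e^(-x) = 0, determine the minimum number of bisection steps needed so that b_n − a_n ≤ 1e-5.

Initial width b − a = 0.838 − 0.0887 = 0.749300.
After n steps the width is (b−a)/2^n; need (b−a)/2^n ≤ 1e-5.
So n ≥ log₂(0.749300/1e-5) = log₂(74930.0000) ≈ 16.1933.
Hence n = 17.

17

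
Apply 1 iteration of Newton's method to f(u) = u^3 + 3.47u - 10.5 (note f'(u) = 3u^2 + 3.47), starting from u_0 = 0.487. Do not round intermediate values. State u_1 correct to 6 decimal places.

u_0 = 0.487000: f = -8.694609, f' = 4.181507 → u_1 = 0.487000 - (-8.694609)/(4.181507) = 2.566300

2.566300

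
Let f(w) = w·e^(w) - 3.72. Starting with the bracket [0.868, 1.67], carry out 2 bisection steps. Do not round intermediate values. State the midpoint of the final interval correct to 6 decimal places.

1.168750

f(0.868000) = -1.652301, f(1.670000) = 5.151320 (opposite signs)
step 1: m = 1.269000, f(m) = 0.794205 > 0 → root in [0.868000, 1.269000]
step 2: m = 1.068500, f(m) = -0.609586 < 0 → root in [1.068500, 1.269000]
Midpoint of [1.068500, 1.269000] = 1.168750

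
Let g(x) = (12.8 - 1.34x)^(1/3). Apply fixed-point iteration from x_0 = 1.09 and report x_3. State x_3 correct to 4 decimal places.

x_1 = g(1.090000) = 2.246622
x_2 = g(2.246622) = 2.139212
x_3 = g(2.139212) = 2.149645

2.1496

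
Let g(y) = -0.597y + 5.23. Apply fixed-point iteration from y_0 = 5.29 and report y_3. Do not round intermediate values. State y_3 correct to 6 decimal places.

2.846123

y_1 = g(5.290000) = 2.071870
y_2 = g(2.071870) = 3.993094
y_3 = g(3.993094) = 2.846123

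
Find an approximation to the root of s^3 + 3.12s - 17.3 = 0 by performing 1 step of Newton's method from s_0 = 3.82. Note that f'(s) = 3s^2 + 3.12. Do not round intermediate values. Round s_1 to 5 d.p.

s_0 = 3.820000: f = 50.361368, f' = 46.897200 → s_1 = 3.820000 - (50.361368)/(46.897200) = 2.746133

2.74613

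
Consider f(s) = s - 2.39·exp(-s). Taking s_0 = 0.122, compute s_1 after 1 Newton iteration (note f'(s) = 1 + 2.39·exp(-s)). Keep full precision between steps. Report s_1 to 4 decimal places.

s_0 = 0.122000: f = -1.993505, f' = 3.115505 → s_1 = 0.122000 - (-1.993505)/(3.115505) = 0.761866

0.7619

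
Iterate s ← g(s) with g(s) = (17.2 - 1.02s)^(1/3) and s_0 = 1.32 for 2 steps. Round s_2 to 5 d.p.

2.44619

s_1 = g(1.320000) = 2.512133
s_2 = g(2.512133) = 2.446190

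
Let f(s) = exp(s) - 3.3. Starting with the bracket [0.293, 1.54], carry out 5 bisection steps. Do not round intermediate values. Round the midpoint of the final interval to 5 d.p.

f(0.293000) = -1.959557, f(1.540000) = 1.364590 (opposite signs)
step 1: m = 0.916500, f(m) = -0.799477 < 0 → root in [0.916500, 1.540000]
step 2: m = 1.228250, f(m) = 0.115248 > 0 → root in [0.916500, 1.228250]
step 3: m = 1.072375, f(m) = -0.377688 < 0 → root in [1.072375, 1.228250]
step 4: m = 1.150313, f(m) = -0.140820 < 0 → root in [1.150313, 1.228250]
step 5: m = 1.189281, f(m) = -0.015281 < 0 → root in [1.189281, 1.228250]
Midpoint of [1.189281, 1.228250] = 1.208766

1.20877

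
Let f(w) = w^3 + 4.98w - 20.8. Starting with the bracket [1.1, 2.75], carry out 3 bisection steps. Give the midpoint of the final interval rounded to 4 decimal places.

f(1.100000) = -13.991000, f(2.750000) = 13.691875 (opposite signs)
step 1: m = 1.925000, f(m) = -4.080172 < 0 → root in [1.925000, 2.750000]
step 2: m = 2.337500, f(m) = 3.612631 > 0 → root in [1.925000, 2.337500]
step 3: m = 2.131250, f(m) = -0.505755 < 0 → root in [2.131250, 2.337500]
Midpoint of [2.131250, 2.337500] = 2.234375

2.2344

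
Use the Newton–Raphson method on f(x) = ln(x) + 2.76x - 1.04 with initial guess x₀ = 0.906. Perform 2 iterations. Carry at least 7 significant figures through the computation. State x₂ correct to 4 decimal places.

0.5762

Newton update: x ← x − f(x)/f'(x).
f'(x) = 1/x + 2.76
x_0 = 0.906000: f = 1.361844, f' = 3.863753 → x_1 = 0.906000 - (1.361844)/(3.863753) = 0.553533
x_1 = 0.553533: f = -0.103681, f' = 4.566576 → x_2 = 0.553533 - (-0.103681)/(4.566576) = 0.576238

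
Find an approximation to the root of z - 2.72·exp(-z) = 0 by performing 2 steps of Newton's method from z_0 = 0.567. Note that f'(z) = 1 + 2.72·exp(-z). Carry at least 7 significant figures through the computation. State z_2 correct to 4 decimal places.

0.9997

z_0 = 0.567000: f = -0.975851, f' = 2.542851 → z_1 = 0.567000 - (-0.975851)/(2.542851) = 0.950763
z_1 = 0.950763: f = -0.100371, f' = 2.051134 → z_2 = 0.950763 - (-0.100371)/(2.051134) = 0.999697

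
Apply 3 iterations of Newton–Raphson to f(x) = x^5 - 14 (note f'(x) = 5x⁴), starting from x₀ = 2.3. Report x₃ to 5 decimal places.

1.69851

x_0 = 2.300000: f = 50.363430, f' = 139.920500 → x_1 = 2.300000 - (50.363430)/(139.920500) = 1.940057
x_1 = 1.940057: f = 13.483513, f' = 70.831722 → x_2 = 1.940057 - (13.483513)/(70.831722) = 1.749697
x_2 = 1.749697: f = 2.398882, f' = 46.862063 → x_3 = 1.749697 - (2.398882)/(46.862063) = 1.698507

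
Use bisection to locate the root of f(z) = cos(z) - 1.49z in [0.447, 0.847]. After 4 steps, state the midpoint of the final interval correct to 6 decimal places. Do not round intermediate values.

f(0.447000) = 0.235718, f(0.847000) = -0.599796 (opposite signs)
step 1: m = 0.647000, f(m) = -0.166134 < 0 → root in [0.447000, 0.647000]
step 2: m = 0.547000, f(m) = 0.039059 > 0 → root in [0.547000, 0.647000]
step 3: m = 0.597000, f(m) = -0.062504 < 0 → root in [0.547000, 0.597000]
step 4: m = 0.572000, f(m) = -0.011460 < 0 → root in [0.547000, 0.572000]
Midpoint of [0.547000, 0.572000] = 0.559500

0.559500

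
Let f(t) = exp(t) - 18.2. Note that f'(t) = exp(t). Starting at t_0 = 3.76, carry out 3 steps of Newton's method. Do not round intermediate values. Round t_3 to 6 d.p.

2.902075

Newton update: t ← t − f(t)/f'(t).
t_0 = 3.760000: f = 24.748426, f' = 42.948426 → t_1 = 3.760000 - (24.748426)/(42.948426) = 3.183764
t_1 = 3.183764: f = 5.937438, f' = 24.137438 → t_2 = 3.183764 - (5.937438)/(24.137438) = 2.937779
t_2 = 2.937779: f = 0.673890, f' = 18.873890 → t_3 = 2.937779 - (0.673890)/(18.873890) = 2.902075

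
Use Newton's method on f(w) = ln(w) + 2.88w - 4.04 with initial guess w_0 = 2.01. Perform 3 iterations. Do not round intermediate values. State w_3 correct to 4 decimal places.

Newton update: w ← w − f(w)/f'(w).
f'(w) = 1/w + 2.88
w_0 = 2.010000: f = 2.446935, f' = 3.377512 → w_1 = 2.010000 - (2.446935)/(3.377512) = 1.285522
w_1 = 1.285522: f = -0.086533, f' = 3.657894 → w_2 = 1.285522 - (-0.086533)/(3.657894) = 1.309178
w_2 = 1.309178: f = -0.000167, f' = 3.643838 → w_3 = 1.309178 - (-0.000167)/(3.643838) = 1.309224

1.3092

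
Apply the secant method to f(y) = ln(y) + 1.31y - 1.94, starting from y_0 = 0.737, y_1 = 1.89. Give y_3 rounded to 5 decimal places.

1.28425

Secant update: y_(k+1) = y_k − f(y_k)·(y_k − y_(k-1))/(f(y_k) − f(y_(k-1))).
f(y_0) = -1.279697, f(y_1) = 1.172477
y_2 = 1.890000 - (1.172477)·(1.890000 - 0.737000)/(1.172477 - (-1.279697)) = 1.338707; f(y_2) = 0.105411
y_3 = 1.338707 - (0.105411)·(1.338707 - 1.890000)/(0.105411 - (1.172477)) = 1.284247; f(y_3) = -0.007463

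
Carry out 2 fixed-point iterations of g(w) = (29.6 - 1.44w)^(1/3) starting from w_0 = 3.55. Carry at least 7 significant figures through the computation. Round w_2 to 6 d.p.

2.940238

w_1 = g(3.550000) = 2.903919
w_2 = g(2.903919) = 2.940238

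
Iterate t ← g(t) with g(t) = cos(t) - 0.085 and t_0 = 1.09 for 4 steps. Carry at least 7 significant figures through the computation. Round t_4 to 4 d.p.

0.7520

t_1 = g(1.090000) = 0.377485
t_2 = g(0.377485) = 0.844594
t_3 = g(0.844594) = 0.579035
t_4 = g(0.579035) = 0.751991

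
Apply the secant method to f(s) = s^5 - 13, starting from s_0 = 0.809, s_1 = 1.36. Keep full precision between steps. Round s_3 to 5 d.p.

f(s_0) = -12.653469, f(s_1) = -8.347413
s_2 = 1.360000 - (-8.347413)·(1.360000 - 0.809000)/(-8.347413 - (-12.653469)) = 2.428129; f(s_2) = 71.403216
s_3 = 2.428129 - (71.403216)·(2.428129 - 1.360000)/(71.403216 - (-8.347413)) = 1.471800; f(s_3) = -6.093724

1.47180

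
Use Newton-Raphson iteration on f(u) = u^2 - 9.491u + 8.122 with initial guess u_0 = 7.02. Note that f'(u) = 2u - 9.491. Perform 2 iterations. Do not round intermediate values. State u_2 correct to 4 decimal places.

8.5699

Newton update: u ← u − f(u)/f'(u).
u_0 = 7.020000: f = -9.224420, f' = 4.549000 → u_1 = 7.020000 - (-9.224420)/(4.549000) = 9.047791
u_1 = 9.047791: f = 4.111935, f' = 8.604581 → u_2 = 9.047791 - (4.111935)/(8.604581) = 8.569913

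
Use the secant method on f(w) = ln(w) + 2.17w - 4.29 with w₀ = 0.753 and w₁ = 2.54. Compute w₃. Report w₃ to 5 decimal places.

1.72327

f(w_0) = -2.939680, f(w_1) = 2.153964
w_2 = 2.540000 - (2.153964)·(2.540000 - 0.753000)/(2.153964 - (-2.939680)) = 1.784326; f(w_2) = 0.161029
w_3 = 1.784326 - (0.161029)·(1.784326 - 2.540000)/(0.161029 - (2.153964)) = 1.723268; f(w_3) = -0.006286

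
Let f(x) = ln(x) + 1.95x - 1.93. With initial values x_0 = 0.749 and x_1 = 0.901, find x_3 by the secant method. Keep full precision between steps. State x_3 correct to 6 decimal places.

f(x_0) = -0.758466, f(x_1) = -0.277300
x_2 = 0.901000 - (-0.277300)·(0.901000 - 0.749000)/(-0.277300 - (-0.758466)) = 0.988599; f(x_2) = -0.013699
x_3 = 0.988599 - (-0.013699)·(0.988599 - 0.901000)/(-0.013699 - (-0.277300)) = 0.993151; f(x_3) = -0.000228

0.993151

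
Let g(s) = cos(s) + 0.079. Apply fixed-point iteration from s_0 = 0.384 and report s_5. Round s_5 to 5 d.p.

0.84158

s_1 = g(0.384000) = 1.006174
s_2 = g(1.006174) = 0.614097
s_3 = g(0.614097) = 0.896294
s_4 = g(0.896294) = 0.703509
s_5 = g(0.703509) = 0.841577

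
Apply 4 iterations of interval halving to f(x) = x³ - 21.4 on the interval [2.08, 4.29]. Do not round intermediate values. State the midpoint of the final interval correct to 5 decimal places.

2.83969

f(2.080000) = -12.401088, f(4.290000) = 57.553589 (opposite signs)
step 1: m = 3.185000, f(m) = 10.909357 > 0 → root in [2.080000, 3.185000]
step 2: m = 2.632500, f(m) = -3.156627 < 0 → root in [2.632500, 3.185000]
step 3: m = 2.908750, f(m) = 3.210429 > 0 → root in [2.632500, 2.908750]
step 4: m = 2.770625, f(m) = -0.131677 < 0 → root in [2.770625, 2.908750]
Midpoint of [2.770625, 2.908750] = 2.839688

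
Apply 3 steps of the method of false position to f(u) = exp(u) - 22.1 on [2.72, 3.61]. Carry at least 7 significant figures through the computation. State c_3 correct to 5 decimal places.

f(2.720000) = -6.919678, f(3.610000) = 14.866053
step 1: c = 3.002686, f(c) = -1.960448 < 0 → new bracket [3.002686, 3.610000]
step 2: c = 3.073444, f(c) = -0.483789 < 0 → new bracket [3.073444, 3.610000]
step 3: c = 3.090354, f(c) = -0.115130 < 0 → new bracket [3.090354, 3.610000]

3.09035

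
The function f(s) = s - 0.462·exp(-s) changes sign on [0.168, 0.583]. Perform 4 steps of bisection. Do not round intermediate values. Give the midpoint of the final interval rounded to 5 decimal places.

f(0.168000) = -0.222553, f(0.583000) = 0.325102 (opposite signs)
step 1: m = 0.375500, f(m) = 0.058131 > 0 → root in [0.168000, 0.375500]
step 2: m = 0.271750, f(m) = -0.080315 < 0 → root in [0.271750, 0.375500]
step 3: m = 0.323625, f(m) = -0.010642 < 0 → root in [0.323625, 0.375500]
step 4: m = 0.349562, f(m) = 0.023854 > 0 → root in [0.323625, 0.349562]
Midpoint of [0.323625, 0.349562] = 0.336594

0.33659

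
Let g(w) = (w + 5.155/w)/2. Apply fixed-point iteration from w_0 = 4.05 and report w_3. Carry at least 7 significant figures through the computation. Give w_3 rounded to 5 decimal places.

2.27064

w_1 = g(4.050000) = 2.661420
w_2 = g(2.661420) = 2.299178
w_3 = g(2.299178) = 2.270642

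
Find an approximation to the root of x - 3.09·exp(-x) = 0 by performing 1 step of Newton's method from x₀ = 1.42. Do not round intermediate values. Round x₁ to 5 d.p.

1.03469

Newton update: x ← x − f(x)/f'(x).
f'(x) = 1 + 3.09·exp(-x)
x_0 = 1.420000: f = 0.673104, f' = 1.746896 → x_1 = 1.420000 - (0.673104)/(1.746896) = 1.034686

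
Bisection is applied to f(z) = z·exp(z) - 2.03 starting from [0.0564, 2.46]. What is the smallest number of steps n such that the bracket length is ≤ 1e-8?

Initial width b − a = 2.46 − 0.0564 = 2.403600.
After n steps the width is (b−a)/2^n; need (b−a)/2^n ≤ 1e-8.
So n ≥ log₂(2.403600/1e-8) = log₂(240360000.0000) ≈ 27.8406.
Hence n = 28.

28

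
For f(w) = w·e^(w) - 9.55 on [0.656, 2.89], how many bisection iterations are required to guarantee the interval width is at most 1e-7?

25

Initial width b − a = 2.89 − 0.656 = 2.234000.
After n steps the width is (b−a)/2^n; need (b−a)/2^n ≤ 1e-7.
So n ≥ log₂(2.234000/1e-7) = log₂(22340000.0000) ≈ 24.4131.
Hence n = 25.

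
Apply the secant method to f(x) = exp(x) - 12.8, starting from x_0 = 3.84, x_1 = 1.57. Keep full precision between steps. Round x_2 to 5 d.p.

2.00493

f(x_0) = 33.725474, f(x_1) = -7.993352
x_2 = 1.570000 - (-7.993352)·(1.570000 - 3.840000)/(-7.993352 - (33.725474)) = 2.004933; f(x_2) = -5.374401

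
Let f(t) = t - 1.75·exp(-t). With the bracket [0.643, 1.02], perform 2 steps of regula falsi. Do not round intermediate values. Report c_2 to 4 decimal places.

0.7926

f(0.643000) = -0.276998, f(1.020000) = 0.388959
step 1: c = 0.799809, f(c) = 0.013333 > 0 → new bracket [0.643000, 0.799809]
step 2: c = 0.792608, f(c) = 0.000448 > 0 → new bracket [0.643000, 0.792608]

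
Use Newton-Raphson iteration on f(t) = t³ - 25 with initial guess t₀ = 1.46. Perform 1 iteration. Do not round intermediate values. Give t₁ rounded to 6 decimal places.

f'(t) = 3t²
t_0 = 1.460000: f = -21.887864, f' = 6.394800 → t_1 = 1.460000 - (-21.887864)/(6.394800) = 4.882760

4.882760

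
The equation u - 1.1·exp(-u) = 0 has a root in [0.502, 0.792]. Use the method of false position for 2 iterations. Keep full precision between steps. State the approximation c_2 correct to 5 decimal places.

0.60237

f(0.502000) = -0.163851, f(0.792000) = 0.293768
step 1: c = 0.605835, f(c) = 0.005654 > 0 → new bracket [0.502000, 0.605835]
step 2: c = 0.602371, f(c) = 0.000108 > 0 → new bracket [0.502000, 0.602371]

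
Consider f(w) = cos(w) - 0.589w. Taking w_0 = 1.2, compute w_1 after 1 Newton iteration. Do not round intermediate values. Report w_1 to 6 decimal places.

f'(w) = -sin(w) - 0.589
w_0 = 1.200000: f = -0.344442, f' = -1.521039 → w_1 = 1.200000 - (-0.344442)/(-1.521039) = 0.973548

0.973548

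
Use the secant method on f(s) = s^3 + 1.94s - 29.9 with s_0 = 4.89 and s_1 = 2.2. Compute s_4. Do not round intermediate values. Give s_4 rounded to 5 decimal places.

2.88520

f(s_0) = 96.516769, f(s_1) = -14.984000
s_2 = 2.200000 - (-14.984000)·(2.200000 - 4.890000)/(-14.984000 - (96.516769)) = 2.561495; f(s_2) = -8.124076
s_3 = 2.561495 - (-8.124076)·(2.561495 - 2.200000)/(-8.124076 - (-14.984000)) = 2.989606; f(s_3) = 2.620178
s_4 = 2.989606 - (2.620178)·(2.989606 - 2.561495)/(2.620178 - (-8.124076)) = 2.885204; f(s_4) = -0.285114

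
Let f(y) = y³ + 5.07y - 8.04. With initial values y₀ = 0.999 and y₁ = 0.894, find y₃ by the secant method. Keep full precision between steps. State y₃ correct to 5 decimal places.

1.22018

f(y_0) = -1.978067, f(y_1) = -2.792903
y_2 = 0.894000 - (-2.792903)·(0.894000 - 0.999000)/(-2.792903 - (-1.978067)) = 1.253894; f(y_2) = 0.288680
y_3 = 1.253894 - (0.288680)·(1.253894 - 0.894000)/(0.288680 - (-2.792903)) = 1.220180; f(y_3) = -0.037039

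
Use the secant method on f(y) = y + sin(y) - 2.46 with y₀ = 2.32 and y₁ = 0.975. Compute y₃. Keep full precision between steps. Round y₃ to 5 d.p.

1.50735

f(y_0) = 0.592231, f(y_1) = -0.657298
y_2 = 0.975000 - (-0.657298)·(0.975000 - 2.320000)/(-0.657298 - (0.592231)) = 1.682519; f(y_2) = 0.216285
y_3 = 1.682519 - (0.216285)·(1.682519 - 0.975000)/(0.216285 - (-0.657298)) = 1.507349; f(y_3) = 0.045337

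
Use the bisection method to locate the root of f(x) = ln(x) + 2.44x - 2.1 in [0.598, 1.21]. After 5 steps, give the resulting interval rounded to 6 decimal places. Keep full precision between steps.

[0.884875, 0.904000]

f(0.598000) = -1.155045, f(1.210000) = 1.043020 (opposite signs)
step 1: m = 0.904000, f(m) = 0.004834 > 0 → root in [0.598000, 0.904000]
step 2: m = 0.751000, f(m) = -0.553910 < 0 → root in [0.751000, 0.904000]
step 3: m = 0.827500, f(m) = -0.270246 < 0 → root in [0.827500, 0.904000]
step 4: m = 0.865750, f(m) = -0.131729 < 0 → root in [0.865750, 0.904000]
step 5: m = 0.884875, f(m) = -0.063214 < 0 → root in [0.884875, 0.904000]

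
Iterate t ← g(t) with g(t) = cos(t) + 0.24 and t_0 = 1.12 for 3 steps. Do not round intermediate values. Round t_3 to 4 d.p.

0.7631

t_1 = g(1.120000) = 0.675682
t_2 = g(0.675682) = 1.020280
t_3 = g(1.020280) = 0.763127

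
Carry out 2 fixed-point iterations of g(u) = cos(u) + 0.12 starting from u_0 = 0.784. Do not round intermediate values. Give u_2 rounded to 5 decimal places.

0.79628

u_1 = g(0.784000) = 0.828095
u_2 = g(0.828095) = 0.796280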